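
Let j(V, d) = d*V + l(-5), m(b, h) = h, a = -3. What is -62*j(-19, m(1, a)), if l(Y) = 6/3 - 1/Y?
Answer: -18352/5 ≈ -3670.4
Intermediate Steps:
l(Y) = 2 - 1/Y (l(Y) = 6*(⅓) - 1/Y = 2 - 1/Y)
j(V, d) = 11/5 + V*d (j(V, d) = d*V + (2 - 1/(-5)) = V*d + (2 - 1*(-⅕)) = V*d + (2 + ⅕) = V*d + 11/5 = 11/5 + V*d)
-62*j(-19, m(1, a)) = -62*(11/5 - 19*(-3)) = -62*(11/5 + 57) = -62*296/5 = -18352/5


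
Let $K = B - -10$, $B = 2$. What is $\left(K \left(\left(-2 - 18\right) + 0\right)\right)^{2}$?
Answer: $57600$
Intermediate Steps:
$K = 12$ ($K = 2 - -10 = 2 + 10 = 12$)
$\left(K \left(\left(-2 - 18\right) + 0\right)\right)^{2} = \left(12 \left(\left(-2 - 18\right) + 0\right)\right)^{2} = \left(12 \left(-20 + 0\right)\right)^{2} = \left(12 \left(-20\right)\right)^{2} = \left(-240\right)^{2} = 57600$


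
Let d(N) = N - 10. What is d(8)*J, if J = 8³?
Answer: -1024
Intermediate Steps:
d(N) = -10 + N
J = 512
d(8)*J = (-10 + 8)*512 = -2*512 = -1024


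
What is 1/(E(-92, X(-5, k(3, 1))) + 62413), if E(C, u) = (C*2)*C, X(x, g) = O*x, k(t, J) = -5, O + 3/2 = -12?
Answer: 1/79341 ≈ 1.2604e-5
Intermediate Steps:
O = -27/2 (O = -3/2 - 12 = -27/2 ≈ -13.500)
X(x, g) = -27*x/2
E(C, u) = 2*C² (E(C, u) = (2*C)*C = 2*C²)
1/(E(-92, X(-5, k(3, 1))) + 62413) = 1/(2*(-92)² + 62413) = 1/(2*8464 + 62413) = 1/(16928 + 62413) = 1/79341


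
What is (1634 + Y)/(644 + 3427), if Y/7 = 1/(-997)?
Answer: 1629091/4058787 ≈ 0.40137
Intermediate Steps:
Y = -7/997 (Y = 7/(-997) = 7*(-1/997) = -7/997 ≈ -0.0070211)
(1634 + Y)/(644 + 3427) = (1634 - 7/997)/(644 + 3427) = (1629091/997)/4071 = (1629091/997)*(1/4071) = 1629091/4058787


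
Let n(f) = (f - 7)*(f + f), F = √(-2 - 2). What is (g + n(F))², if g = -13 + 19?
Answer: -780 + 112*I ≈ -780.0 + 112.0*I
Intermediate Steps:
F = 2*I (F = √(-4) = 2*I ≈ 2.0*I)
g = 6
n(f) = 2*f*(-7 + f) (n(f) = (-7 + f)*(2*f) = 2*f*(-7 + f))
(g + n(F))² = (6 + 2*(2*I)*(-7 + 2*I))² = (6 + 4*I*(-7 + 2*I))²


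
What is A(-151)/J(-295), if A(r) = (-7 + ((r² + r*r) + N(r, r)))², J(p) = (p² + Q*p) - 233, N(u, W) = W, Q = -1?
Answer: 98340816/4147 ≈ 23714.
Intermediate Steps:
J(p) = -233 + p² - p (J(p) = (p² - p) - 233 = -233 + p² - p)
A(r) = (-7 + r + 2*r²)² (A(r) = (-7 + ((r² + r*r) + r))² = (-7 + ((r² + r²) + r))² = (-7 + (2*r² + r))² = (-7 + (r + 2*r²))² = (-7 + r + 2*r²)²)
A(-151)/J(-295) = (-7 - 151 + 2*(-151)²)²/(-233 + (-295)² - 1*(-295)) = (-7 - 151 + 2*22801)²/(-233 + 87025 + 295) = (-7 - 151 + 45602)²/87087 = 45444²*(1/87087) = 2065157136*(1/87087) = 98340816/4147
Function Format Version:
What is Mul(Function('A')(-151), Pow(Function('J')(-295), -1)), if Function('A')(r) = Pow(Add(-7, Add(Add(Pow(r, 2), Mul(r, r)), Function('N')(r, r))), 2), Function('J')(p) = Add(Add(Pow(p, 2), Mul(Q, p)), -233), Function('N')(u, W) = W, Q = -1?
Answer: Rational(98340816, 4147) ≈ 23714.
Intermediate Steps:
Function('J')(p) = Add(-233, Pow(p, 2), Mul(-1, p)) (Function('J')(p) = Add(Add(Pow(p, 2), Mul(-1, p)), -233) = Add(-233, Pow(p, 2), Mul(-1, p)))
Function('A')(r) = Pow(Add(-7, r, Mul(2, Pow(r, 2))), 2) (Function('A')(r) = Pow(Add(-7, Add(Add(Pow(r, 2), Mul(r, r)), r)), 2) = Pow(Add(-7, Add(Add(Pow(r, 2), Pow(r, 2)), r)), 2) = Pow(Add(-7, Add(Mul(2, Pow(r, 2)), r)), 2) = Pow(Add(-7, Add(r, Mul(2, Pow(r, 2)))), 2) = Pow(Add(-7, r, Mul(2, Pow(r, 2))), 2))
Mul(Function('A')(-151), Pow(Function('J')(-295), -1)) = Mul(Pow(Add(-7, -151, Mul(2, Pow(-151, 2))), 2), Pow(Add(-233, Pow(-295, 2), Mul(-1, -295)), -1)) = Mul(Pow(Add(-7, -151, Mul(2, 22801)), 2), Pow(Add(-233, 87025, 295), -1)) = Mul(Pow(Add(-7, -151, 45602), 2), Pow(87087, -1)) = Mul(Pow(45444, 2), Rational(1, 87087)) = Mul(2065157136, Rational(1, 87087)) = Rational(98340816, 4147)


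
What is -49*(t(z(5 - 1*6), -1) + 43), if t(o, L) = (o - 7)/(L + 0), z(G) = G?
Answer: -2499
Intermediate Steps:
t(o, L) = (-7 + o)/L
-49*(t(z(5 - 1*6), -1) + 43) = -49*((-7 + (5 - 1*6))/(-1) + 43) = -49*(-(-7 + (5 - 6)) + 43) = -49*(-(-7 - 1) + 43) = -49*(-1*(-8) + 43) = -49*(8 + 43) = -49*51 = -2499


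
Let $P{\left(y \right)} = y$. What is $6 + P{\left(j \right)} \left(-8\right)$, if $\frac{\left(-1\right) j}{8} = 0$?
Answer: $6$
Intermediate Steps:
$j = 0$ ($j = \left(-8\right) 0 = 0$)
$6 + P{\left(j \right)} \left(-8\right) = 6 + 0 \left(-8\right) = 6 + 0 = 6$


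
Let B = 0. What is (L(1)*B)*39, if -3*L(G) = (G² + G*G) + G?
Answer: 0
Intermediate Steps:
L(G) = -2*G²/3 - G/3 (L(G) = -((G² + G*G) + G)/3 = -((G² + G²) + G)/3 = -(2*G² + G)/3 = -(G + 2*G²)/3 = -2*G²/3 - G/3)
(L(1)*B)*39 = (-⅓*1*(1 + 2*1)*0)*39 = (-⅓*1*(1 + 2)*0)*39 = (-⅓*1*3*0)*39 = -1*0*39 = 0*39 = 0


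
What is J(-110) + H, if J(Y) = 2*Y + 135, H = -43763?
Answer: -43848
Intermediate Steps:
J(Y) = 135 + 2*Y
J(-110) + H = (135 + 2*(-110)) - 43763 = (135 - 220) - 43763 = -85 - 43763 = -43848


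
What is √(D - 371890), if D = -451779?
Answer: I*√823669 ≈ 907.56*I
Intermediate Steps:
√(D - 371890) = √(-451779 - 371890) = √(-823669) = I*√823669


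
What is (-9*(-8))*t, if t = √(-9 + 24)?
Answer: 72*√15 ≈ 278.85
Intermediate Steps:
t = √15 ≈ 3.8730
(-9*(-8))*t = (-9*(-8))*√15 = (-3*(-24))*√15 = 72*√15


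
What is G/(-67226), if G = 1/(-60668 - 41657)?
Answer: 1/6878900450 ≈ 1.4537e-10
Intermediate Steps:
G = -1/102325 (G = 1/(-102325) = -1/102325 ≈ -9.7728e-6)
G/(-67226) = -1/102325/(-67226) = -1/102325*(-1/67226) = 1/6878900450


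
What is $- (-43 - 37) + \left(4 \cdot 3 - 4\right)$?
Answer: $88$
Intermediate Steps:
$- (-43 - 37) + \left(4 \cdot 3 - 4\right) = \left(-1\right) \left(-80\right) + \left(12 - 4\right) = 80 + 8 = 88$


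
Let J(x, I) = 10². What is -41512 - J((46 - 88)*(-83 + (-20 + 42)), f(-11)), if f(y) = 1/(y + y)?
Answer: -41612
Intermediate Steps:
f(y) = 1/(2*y)
J(x, I) = 100
-41512 - J((46 - 88)*(-83 + (-20 + 42)), f(-11)) = -41512 - 1*100 = -41512 - 100 = -41612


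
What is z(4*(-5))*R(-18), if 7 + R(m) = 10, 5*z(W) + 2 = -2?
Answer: -12/5 ≈ -2.4000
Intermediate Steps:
z(W) = -⅘ (z(W) = -⅖ + (⅕)*(-2) = -⅖ - ⅖ = -⅘)
R(m) = 3 (R(m) = -7 + 10 = 3)
z(4*(-5))*R(-18) = -⅘*3 = -12/5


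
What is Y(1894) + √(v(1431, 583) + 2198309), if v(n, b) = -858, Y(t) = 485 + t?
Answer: 2379 + √2197451 ≈ 3861.4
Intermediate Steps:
Y(1894) + √(v(1431, 583) + 2198309) = (485 + 1894) + √(-858 + 2198309) = 2379 + √2197451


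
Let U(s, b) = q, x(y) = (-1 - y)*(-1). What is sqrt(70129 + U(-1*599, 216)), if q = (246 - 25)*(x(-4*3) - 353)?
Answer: I*sqrt(10315) ≈ 101.56*I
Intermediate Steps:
x(y) = 1 + y
q = -80444 (q = (246 - 25)*((1 - 4*3) - 353) = 221*((1 - 12) - 353) = 221*(-11 - 353) = 221*(-364) = -80444)
U(s, b) = -80444
sqrt(70129 + U(-1*599, 216)) = sqrt(70129 - 80444) = sqrt(-10315) = I*sqrt(10315)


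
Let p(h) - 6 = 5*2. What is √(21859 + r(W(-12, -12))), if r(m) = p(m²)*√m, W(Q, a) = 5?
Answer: √(21859 + 16*√5) ≈ 147.97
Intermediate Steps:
p(h) = 16 (p(h) = 6 + 5*2 = 6 + 10 = 16)
r(m) = 16*√m
√(21859 + r(W(-12, -12))) = √(21859 + 16*√5)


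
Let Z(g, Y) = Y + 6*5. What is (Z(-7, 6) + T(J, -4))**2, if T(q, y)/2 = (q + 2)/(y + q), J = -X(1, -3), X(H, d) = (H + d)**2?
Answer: 5329/4 ≈ 1332.3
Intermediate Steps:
J = -4 (J = -(1 - 3)**2 = -1*(-2)**2 = -1*4 = -4)
Z(g, Y) = 30 + Y (Z(g, Y) = Y + 30 = 30 + Y)
T(q, y) = 2*(2 + q)/(q + y) (T(q, y) = 2*((q + 2)/(y + q)) = 2*((2 + q)/(q + y)) = 2*(2 + q)/(q + y))
(Z(-7, 6) + T(J, -4))**2 = ((30 + 6) + 2*(2 - 4)/(-4 - 4))**2 = (36 + 2*(-2)/(-8))**2 = (36 + 2*(-1/8)*(-2))**2 = (36 + 1/2)**2 = (73/2)**2 = 5329/4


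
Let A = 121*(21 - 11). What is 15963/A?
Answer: 15963/1210 ≈ 13.193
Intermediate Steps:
A = 1210 (A = 121*10 = 1210)
15963/A = 15963/1210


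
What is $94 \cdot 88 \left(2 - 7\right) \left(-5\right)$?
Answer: $206800$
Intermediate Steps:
$94 \cdot 88 \left(2 - 7\right) \left(-5\right) = 8272 \left(\left(-5\right) \left(-5\right)\right) = 8272 \cdot 25 = 206800$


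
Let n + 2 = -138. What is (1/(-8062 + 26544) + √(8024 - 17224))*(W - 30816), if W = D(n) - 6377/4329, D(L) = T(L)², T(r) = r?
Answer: -48560441/80008578 - 971208820*I*√23/4329 ≈ -0.60694 - 1.0759e+6*I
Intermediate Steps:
n = -140 (n = -2 - 138 = -140)
D(L) = L²
W = 84842023/4329 (W = (-140)² - 6377/4329 = 19600 - 6377/4329 = 84842023/4329 ≈ 19599.)
(1/(-8062 + 26544) + √(8024 - 17224))*(W - 30816) = (1/(-8062 + 26544) + √(8024 - 17224))*(84842023/4329 - 30816) = (1/18482 + √(-9200))*(-48560441/4329) = (1/18482 + 20*I*√23)*(-48560441/4329) = -48560441/80008578 - 971208820*I*√23/4329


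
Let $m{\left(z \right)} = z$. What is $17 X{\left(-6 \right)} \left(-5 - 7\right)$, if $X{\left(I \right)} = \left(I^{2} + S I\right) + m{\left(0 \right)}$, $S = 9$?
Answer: $3672$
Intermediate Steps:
$X{\left(I \right)} = I^{2} + 9 I$ ($X{\left(I \right)} = \left(I^{2} + 9 I\right) + 0 = I^{2} + 9 I$)
$17 X{\left(-6 \right)} \left(-5 - 7\right) = 17 \left(- 6 \left(9 - 6\right)\right) \left(-5 - 7\right) = 17 \left(\left(-6\right) 3\right) \left(-5 - 7\right) = 17 \left(-18\right) \left(-12\right) = \left(-306\right) \left(-12\right) = 3672$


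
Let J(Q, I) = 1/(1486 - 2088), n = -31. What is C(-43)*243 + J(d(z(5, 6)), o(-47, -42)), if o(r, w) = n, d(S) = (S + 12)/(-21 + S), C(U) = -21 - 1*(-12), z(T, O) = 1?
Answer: -1316575/602 ≈ -2187.0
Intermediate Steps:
C(U) = -9 (C(U) = -21 + 12 = -9)
d(S) = (12 + S)/(-21 + S)
o(r, w) = -31
J(Q, I) = -1/602 (J(Q, I) = 1/(-602) = -1/602)
C(-43)*243 + J(d(z(5, 6)), o(-47, -42)) = -9*243 - 1/602 = -2187 - 1/602 = -1316575/602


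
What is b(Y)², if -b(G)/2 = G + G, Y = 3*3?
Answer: 1296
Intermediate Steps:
Y = 9
b(G) = -4*G (b(G) = -2*(G + G) = -4*G)
b(Y)² = (-4*9)² = (-36)² = 1296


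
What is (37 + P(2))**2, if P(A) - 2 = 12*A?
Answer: 3969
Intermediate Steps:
P(A) = 2 + 12*A
(37 + P(2))**2 = (37 + (2 + 12*2))**2 = (37 + (2 + 24))**2 = (37 + 26)**2 = 63**2 = 3969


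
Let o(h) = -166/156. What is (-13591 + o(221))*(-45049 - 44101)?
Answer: 47257568075/39 ≈ 1.2117e+9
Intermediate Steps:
o(h) = -83/78 (o(h) = -166*1/156 = -83/78)
(-13591 + o(221))*(-45049 - 44101) = (-13591 - 83/78)*(-45049 - 44101) = -1060181/78*(-89150) = 47257568075/39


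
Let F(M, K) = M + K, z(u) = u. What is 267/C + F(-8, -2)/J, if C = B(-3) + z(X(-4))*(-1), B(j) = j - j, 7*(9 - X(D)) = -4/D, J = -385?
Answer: -143789/4774 ≈ -30.119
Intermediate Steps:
X(D) = 9 + 4/(7*D) (X(D) = 9 - (-4)/(7*D) = 9 + 4/(7*D))
B(j) = 0
C = -62/7 (C = 0 + (9 + (4/7)/(-4))*(-1) = 0 + (9 + (4/7)*(-1/4))*(-1) = 0 + (9 - 1/7)*(-1) = 0 + (62/7)*(-1) = 0 - 62/7 = -62/7 ≈ -8.8571)
F(M, K) = K + M
267/C + F(-8, -2)/J = 267/(-62/7) + (-2 - 8)/(-385) = 267*(-7/62) - 10*(-1/385) = -1869/62 + 2/77 = -143789/4774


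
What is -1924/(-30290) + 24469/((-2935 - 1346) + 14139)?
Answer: 29235877/11484570 ≈ 2.5457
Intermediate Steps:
-1924/(-30290) + 24469/((-2935 - 1346) + 14139) = -1924*(-1/30290) + 24469/(-4281 + 14139) = 74/1165 + 24469/9858 = 29235877/11484570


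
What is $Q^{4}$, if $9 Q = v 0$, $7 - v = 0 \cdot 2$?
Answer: $0$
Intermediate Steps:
$v = 7$ ($v = 7 - 0 \cdot 2 = 7 - 0 = 7 + 0 = 7$)
$Q = 0$ ($Q = \frac{7 \cdot 0}{9} = \frac{1}{9} \cdot 0 = 0$)
$Q^{4} = 0^{4} = 0$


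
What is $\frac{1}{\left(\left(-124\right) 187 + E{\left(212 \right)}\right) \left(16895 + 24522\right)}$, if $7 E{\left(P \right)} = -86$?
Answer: $- \frac{7}{6726203634} \approx -1.0407 \cdot 10^{-9}$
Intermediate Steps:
$E{\left(P \right)} = - \frac{86}{7}$ ($E{\left(P \right)} = \frac{1}{7} \left(-86\right) = - \frac{86}{7}$)
$\frac{1}{\left(\left(-124\right) 187 + E{\left(212 \right)}\right) \left(16895 + 24522\right)} = \frac{1}{\left(\left(-124\right) 187 - \frac{86}{7}\right) \left(16895 + 24522\right)} = \frac{1}{\left(-23188 - \frac{86}{7}\right) 41417} = \frac{1}{\left(- \frac{162402}{7}\right) 41417} = \frac{1}{- \frac{6726203634}{7}} = - \frac{7}{6726203634}$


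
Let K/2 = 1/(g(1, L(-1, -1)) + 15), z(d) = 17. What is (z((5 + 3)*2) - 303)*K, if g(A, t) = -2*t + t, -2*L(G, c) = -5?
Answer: -1144/25 ≈ -45.760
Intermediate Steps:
L(G, c) = 5/2 (L(G, c) = -1/2*(-5) = 5/2)
g(A, t) = -t
K = 4/25 (K = 2/(-1*5/2 + 15) = 2/(-5/2 + 15) = 2/(25/2) = 2*(2/25) = 4/25 ≈ 0.16000)
(z((5 + 3)*2) - 303)*K = (17 - 303)*(4/25) = -286*4/25 = -1144/25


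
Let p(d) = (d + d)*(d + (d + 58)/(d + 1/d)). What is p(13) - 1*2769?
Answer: -194636/85 ≈ -2289.8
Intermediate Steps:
p(d) = 2*d*(d + (58 + d)/(d + 1/d)) (p(d) = (2*d)*(d + (58 + d)/(d + 1/d)) = 2*d*(d + (58 + d)/(d + 1/d)))
p(13) - 1*2769 = 2*13²*(59 + 13 + 13²)/(1 + 13²) - 1*2769 = 2*169*(59 + 13 + 169)/(1 + 169) - 2769 = 2*169*241/170 - 2769 = 2*169*(1/170)*241 - 2769 = 40729/85 - 2769 = -194636/85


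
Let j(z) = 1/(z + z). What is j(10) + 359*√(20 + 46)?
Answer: 1/20 + 359*√66 ≈ 2916.6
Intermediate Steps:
j(z) = 1/(2*z)
j(10) + 359*√(20 + 46) = (½)/10 + 359*√(20 + 46) = (½)*(⅒) + 359*√66 = 1/20 + 359*√66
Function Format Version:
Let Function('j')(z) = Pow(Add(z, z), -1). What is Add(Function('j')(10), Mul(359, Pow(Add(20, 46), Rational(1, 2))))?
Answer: Add(Rational(1, 20), Mul(359, Pow(66, Rational(1, 2)))) ≈ 2916.6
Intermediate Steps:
Function('j')(z) = Mul(Rational(1, 2), Pow(z, -1)) (Function('j')(z) = Pow(Mul(2, z), -1) = Mul(Rational(1, 2), Pow(z, -1)))
Add(Function('j')(10), Mul(359, Pow(Add(20, 46), Rational(1, 2)))) = Add(Mul(Rational(1, 2), Pow(10, -1)), Mul(359, Pow(Add(20, 46), Rational(1, 2)))) = Add(Mul(Rational(1, 2), Rational(1, 10)), Mul(359, Pow(66, Rational(1, 2)))) = Add(Rational(1, 20), Mul(359, Pow(66, Rational(1, 2))))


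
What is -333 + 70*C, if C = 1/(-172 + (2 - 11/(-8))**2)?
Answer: -3427387/10279 ≈ -333.44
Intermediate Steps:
C = -64/10279 (C = 1/(-172 + (2 - 11*(-1/8))**2) = 1/(-172 + (2 + 11/8)**2) = 1/(-172 + (27/8)**2) = 1/(-172 + 729/64) = 1/(-10279/64) = -64/10279 ≈ -0.0062263)
-333 + 70*C = -333 + 70*(-64/10279) = -333 - 4480/10279 = -3427387/10279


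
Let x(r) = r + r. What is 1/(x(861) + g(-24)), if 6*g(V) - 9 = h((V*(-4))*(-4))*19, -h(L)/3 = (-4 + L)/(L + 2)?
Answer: 382/654691 ≈ 0.00058348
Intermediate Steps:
x(r) = 2*r
h(L) = -3*(-4 + L)/(2 + L) (h(L) = -3*(-4 + L)/(L + 2) = -3*(-4 + L)/(2 + L))
g(V) = 3/2 + 19*(4 - 16*V)/(2*(2 + 16*V)) (g(V) = 3/2 + ((3*(4 - V*(-4)*(-4))/(2 + (V*(-4))*(-4)))*19)/6 = 3/2 + ((3*(4 - (-4*V)*(-4))/(2 - 4*V*(-4)))*19)/6 = 3/2 + ((3*(4 - 16*V)/(2 + 16*V))*19)/6 = 3/2 + (57*(4 - 16*V)/(2 + 16*V))/6 = 3/2 + 19*(4 - 16*V)/(2*(2 + 16*V)))
1/(x(861) + g(-24)) = 1/(2*861 + (41 - 128*(-24))/(2*(1 + 8*(-24)))) = 1/(1722 + (41 + 3072)/(2*(1 - 192))) = 1/(1722 + (½)*3113/(-191)) = 1/(1722 + (½)*(-1/191)*3113) = 1/(1722 - 3113/382) = 1/(654691/382) = 382/654691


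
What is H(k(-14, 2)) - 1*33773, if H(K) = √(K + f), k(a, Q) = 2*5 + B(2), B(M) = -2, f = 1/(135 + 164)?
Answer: -33773 + √715507/299 ≈ -33770.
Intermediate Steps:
f = 1/299 ≈ 0.0033445
k(a, Q) = 8 (k(a, Q) = 2*5 - 2 = 10 - 2 = 8)
H(K) = √(1/299 + K) (H(K) = √(K + 1/299) = √(1/299 + K))
H(k(-14, 2)) - 1*33773 = √(299 + 89401*8)/299 - 1*33773 = √(299 + 715208)/299 - 33773 = √715507/299 - 33773 = -33773 + √715507/299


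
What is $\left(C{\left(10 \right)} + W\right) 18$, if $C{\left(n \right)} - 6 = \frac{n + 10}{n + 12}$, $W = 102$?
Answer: $\frac{21564}{11} \approx 1960.4$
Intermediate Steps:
$C{\left(n \right)} = 6 + \frac{10 + n}{12 + n}$ ($C{\left(n \right)} = 6 + \frac{n + 10}{n + 12} = 6 + \frac{10 + n}{12 + n}$)
$\left(C{\left(10 \right)} + W\right) 18 = \left(\frac{82 + 7 \cdot 10}{12 + 10} + 102\right) 18 = \left(\frac{82 + 70}{22} + 102\right) 18 = \left(\frac{1}{22} \cdot 152 + 102\right) 18 = \left(\frac{76}{11} + 102\right) 18 = \frac{1198}{11} \cdot 18 = \frac{21564}{11}$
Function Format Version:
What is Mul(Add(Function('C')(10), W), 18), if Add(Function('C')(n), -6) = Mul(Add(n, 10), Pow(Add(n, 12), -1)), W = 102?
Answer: Rational(21564, 11) ≈ 1960.4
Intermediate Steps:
Function('C')(n) = Add(6, Mul(Pow(Add(12, n), -1), Add(10, n))) (Function('C')(n) = Add(6, Mul(Add(n, 10), Pow(Add(n, 12), -1))) = Add(6, Mul(Add(10, n), Pow(Add(12, n), -1))) = Add(6, Mul(Pow(Add(12, n), -1), Add(10, n))))
Mul(Add(Function('C')(10), W), 18) = Mul(Add(Mul(Pow(Add(12, 10), -1), Add(82, Mul(7, 10))), 102), 18) = Mul(Add(Mul(Pow(22, -1), Add(82, 70)), 102), 18) = Mul(Add(Mul(Rational(1, 22), 152), 102), 18) = Mul(Add(Rational(76, 11), 102), 18) = Mul(Rational(1198, 11), 18) = Rational(21564, 11)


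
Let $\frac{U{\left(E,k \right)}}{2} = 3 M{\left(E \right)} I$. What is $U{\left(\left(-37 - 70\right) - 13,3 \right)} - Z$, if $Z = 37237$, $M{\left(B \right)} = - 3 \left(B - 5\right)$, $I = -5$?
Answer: $-48487$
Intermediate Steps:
$M{\left(B \right)} = 15 - 3 B$ ($M{\left(B \right)} = - 3 \left(-5 + B\right) = 15 - 3 B$)
$U{\left(E,k \right)} = -450 + 90 E$ ($U{\left(E,k \right)} = 2 \cdot 3 \left(15 - 3 E\right) \left(-5\right) = 2 \left(45 - 9 E\right) \left(-5\right) = 2 \left(-225 + 45 E\right) = -450 + 90 E$)
$U{\left(\left(-37 - 70\right) - 13,3 \right)} - Z = \left(-450 + 90 \left(\left(-37 - 70\right) - 13\right)\right) - 37237 = \left(-450 + 90 \left(-107 - 13\right)\right) - 37237 = \left(-450 + 90 \left(-120\right)\right) - 37237 = \left(-450 - 10800\right) - 37237 = -11250 - 37237 = -48487$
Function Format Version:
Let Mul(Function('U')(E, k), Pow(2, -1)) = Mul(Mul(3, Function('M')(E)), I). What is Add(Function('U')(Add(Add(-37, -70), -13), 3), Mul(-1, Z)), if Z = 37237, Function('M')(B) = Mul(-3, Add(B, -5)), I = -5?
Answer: -48487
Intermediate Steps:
Function('M')(B) = Add(15, Mul(-3, B)) (Function('M')(B) = Mul(-3, Add(-5, B)) = Add(15, Mul(-3, B)))
Function('U')(E, k) = Add(-450, Mul(90, E)) (Function('U')(E, k) = Mul(2, Mul(Mul(3, Add(15, Mul(-3, E))), -5)) = Mul(2, Mul(Add(45, Mul(-9, E)), -5)) = Mul(2, Add(-225, Mul(45, E))) = Add(-450, Mul(90, E)))
Add(Function('U')(Add(Add(-37, -70), -13), 3), Mul(-1, Z)) = Add(Add(-450, Mul(90, Add(Add(-37, -70), -13))), Mul(-1, 37237)) = Add(Add(-450, Mul(90, Add(-107, -13))), -37237) = Add(Add(-450, Mul(90, -120)), -37237) = Add(Add(-450, -10800), -37237) = Add(-11250, -37237) = -48487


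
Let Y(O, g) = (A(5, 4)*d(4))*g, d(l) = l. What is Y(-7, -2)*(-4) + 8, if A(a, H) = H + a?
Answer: 296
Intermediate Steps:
Y(O, g) = 36*g (Y(O, g) = ((4 + 5)*4)*g = (9*4)*g = 36*g)
Y(-7, -2)*(-4) + 8 = (36*(-2))*(-4) + 8 = -72*(-4) + 8 = 288 + 8 = 296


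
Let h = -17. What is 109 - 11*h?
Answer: 296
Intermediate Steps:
109 - 11*h = 109 - 11*(-17) = 109 + 187 = 296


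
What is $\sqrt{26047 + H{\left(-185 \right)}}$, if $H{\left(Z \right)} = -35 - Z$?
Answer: $\sqrt{26197} \approx 161.85$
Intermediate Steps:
$\sqrt{26047 + H{\left(-185 \right)}} = \sqrt{26047 - -150} = \sqrt{26047 + \left(-35 + 185\right)} = \sqrt{26047 + 150} = \sqrt{26197}$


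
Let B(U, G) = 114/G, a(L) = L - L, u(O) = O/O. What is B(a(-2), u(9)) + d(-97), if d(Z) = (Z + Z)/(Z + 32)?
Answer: 7604/65 ≈ 116.98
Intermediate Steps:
u(O) = 1
a(L) = 0
d(Z) = 2*Z/(32 + Z) (d(Z) = (2*Z)/(32 + Z) = 2*Z/(32 + Z))
B(a(-2), u(9)) + d(-97) = 114/1 + 2*(-97)/(32 - 97) = 114*1 + 2*(-97)/(-65) = 114 + 2*(-97)*(-1/65) = 114 + 194/65 = 7604/65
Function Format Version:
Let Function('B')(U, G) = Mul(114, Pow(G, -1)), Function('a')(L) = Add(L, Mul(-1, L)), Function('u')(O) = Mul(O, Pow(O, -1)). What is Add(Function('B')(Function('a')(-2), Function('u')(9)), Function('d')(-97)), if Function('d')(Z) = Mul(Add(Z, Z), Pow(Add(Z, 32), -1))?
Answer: Rational(7604, 65) ≈ 116.98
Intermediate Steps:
Function('u')(O) = 1
Function('a')(L) = 0
Function('d')(Z) = Mul(2, Z, Pow(Add(32, Z), -1)) (Function('d')(Z) = Mul(Mul(2, Z), Pow(Add(32, Z), -1)) = Mul(2, Z, Pow(Add(32, Z), -1)))
Add(Function('B')(Function('a')(-2), Function('u')(9)), Function('d')(-97)) = Add(Mul(114, Pow(1, -1)), Mul(2, -97, Pow(Add(32, -97), -1))) = Add(Mul(114, 1), Mul(2, -97, Pow(-65, -1))) = Add(114, Mul(2, -97, Rational(-1, 65))) = Add(114, Rational(194, 65)) = Rational(7604, 65)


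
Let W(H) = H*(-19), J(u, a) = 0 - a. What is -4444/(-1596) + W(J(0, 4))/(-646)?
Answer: 18089/6783 ≈ 2.6668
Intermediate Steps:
J(u, a) = -a
W(H) = -19*H
-4444/(-1596) + W(J(0, 4))/(-646) = -4444/(-1596) - (-19)*4/(-646) = -4444*(-1/1596) - 19*(-4)*(-1/646) = 1111/399 + 76*(-1/646) = 1111/399 - 2/17 = 18089/6783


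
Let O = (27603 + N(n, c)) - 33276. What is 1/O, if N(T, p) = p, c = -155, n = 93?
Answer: -1/5828 ≈ -0.00017159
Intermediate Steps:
O = -5828 (O = (27603 - 155) - 33276 = 27448 - 33276 = -5828)
1/O = 1/(-5828) = -1/5828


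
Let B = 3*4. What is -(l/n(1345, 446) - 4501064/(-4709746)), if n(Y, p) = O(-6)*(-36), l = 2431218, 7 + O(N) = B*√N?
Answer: -6691739643829/12899994294 - 810406*I*√6/913 ≈ -518.74 - 2174.2*I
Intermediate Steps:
B = 12
O(N) = -7 + 12*√N
n(Y, p) = 252 - 432*I*√6 (n(Y, p) = (-7 + 12*√(-6))*(-36) = (-7 + 12*(I*√6))*(-36) = (-7 + 12*I*√6)*(-36) = 252 - 432*I*√6)
-(l/n(1345, 446) - 4501064/(-4709746)) = -(2431218/(252 - 432*I*√6) - 4501064/(-4709746)) = -(2431218/(252 - 432*I*√6) - 4501064*(-1/4709746)) = -(2431218/(252 - 432*I*√6) + 2250532/2354873) = -(2250532/2354873 + 2431218/(252 - 432*I*√6)) = -2250532/2354873 - 2431218/(252 - 432*I*√6)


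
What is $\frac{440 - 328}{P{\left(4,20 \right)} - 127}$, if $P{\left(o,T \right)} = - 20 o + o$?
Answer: $- \frac{16}{29} \approx -0.55172$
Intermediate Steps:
$P{\left(o,T \right)} = - 19 o$
$\frac{440 - 328}{P{\left(4,20 \right)} - 127} = \frac{440 - 328}{\left(-19\right) 4 - 127} = \frac{112}{-76 - 127} = \frac{112}{-203} = 112 \left(- \frac{1}{203}\right) = - \frac{16}{29}$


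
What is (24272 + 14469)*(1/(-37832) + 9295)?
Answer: 13623212175299/37832 ≈ 3.6010e+8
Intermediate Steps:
(24272 + 14469)*(1/(-37832) + 9295) = 38741*(-1/37832 + 9295) = 38741*(351648439/37832) = 13623212175299/37832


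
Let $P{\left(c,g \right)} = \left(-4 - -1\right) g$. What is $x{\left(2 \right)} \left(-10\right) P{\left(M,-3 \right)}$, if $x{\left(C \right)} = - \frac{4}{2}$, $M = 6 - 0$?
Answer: $180$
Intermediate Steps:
$M = 6$ ($M = 6 + 0 = 6$)
$P{\left(c,g \right)} = - 3 g$ ($P{\left(c,g \right)} = \left(-4 + 1\right) g = - 3 g$)
$x{\left(C \right)} = -2$ ($x{\left(C \right)} = \left(-4\right) \frac{1}{2} = -2$)
$x{\left(2 \right)} \left(-10\right) P{\left(M,-3 \right)} = \left(-2\right) \left(-10\right) \left(\left(-3\right) \left(-3\right)\right) = 20 \cdot 9 = 180$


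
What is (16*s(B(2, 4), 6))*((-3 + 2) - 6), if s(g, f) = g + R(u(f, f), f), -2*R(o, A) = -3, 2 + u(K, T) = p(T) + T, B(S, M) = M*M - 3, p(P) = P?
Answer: -1624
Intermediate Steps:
B(S, M) = -3 + M² (B(S, M) = M² - 3 = -3 + M²)
u(K, T) = -2 + 2*T (u(K, T) = -2 + (T + T) = -2 + 2*T)
R(o, A) = 3/2 (R(o, A) = -½*(-3) = 3/2)
s(g, f) = 3/2 + g (s(g, f) = g + 3/2 = 3/2 + g)
(16*s(B(2, 4), 6))*((-3 + 2) - 6) = (16*(3/2 + (-3 + 4²)))*((-3 + 2) - 6) = (16*(3/2 + (-3 + 16)))*(-1 - 6) = (16*(3/2 + 13))*(-7) = (16*(29/2))*(-7) = 232*(-7) = -1624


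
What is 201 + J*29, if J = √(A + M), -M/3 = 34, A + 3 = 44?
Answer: 201 + 29*I*√61 ≈ 201.0 + 226.5*I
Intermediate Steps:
A = 41 (A = -3 + 44 = 41)
M = -102 (M = -3*34 = -102)
J = I*√61 (J = √(41 - 102) = √(-61) = I*√61 ≈ 7.8102*I)
201 + J*29 = 201 + (I*√61)*29 = 201 + 29*I*√61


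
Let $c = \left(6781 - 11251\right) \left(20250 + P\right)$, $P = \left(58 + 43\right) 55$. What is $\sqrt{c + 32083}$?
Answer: $11 i \sqrt{953027} \approx 10739.0 i$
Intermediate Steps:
$P = 5555$ ($P = 101 \cdot 55 = 5555$)
$c = -115348350$ ($c = \left(6781 - 11251\right) \left(20250 + 5555\right) = \left(-4470\right) 25805 = -115348350$)
$\sqrt{c + 32083} = \sqrt{-115348350 + 32083} = \sqrt{-115316267} = 11 i \sqrt{953027}$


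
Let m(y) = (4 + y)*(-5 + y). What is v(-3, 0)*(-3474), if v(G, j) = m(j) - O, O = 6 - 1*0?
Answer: 90324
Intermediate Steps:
m(y) = (-5 + y)*(4 + y)
O = 6 (O = 6 + 0 = 6)
v(G, j) = -26 + j² - j (v(G, j) = (-20 + j² - j) - 1*6 = (-20 + j² - j) - 6 = -26 + j² - j)
v(-3, 0)*(-3474) = (-26 + 0² - 1*0)*(-3474) = (-26 + 0 + 0)*(-3474) = -26*(-3474) = 90324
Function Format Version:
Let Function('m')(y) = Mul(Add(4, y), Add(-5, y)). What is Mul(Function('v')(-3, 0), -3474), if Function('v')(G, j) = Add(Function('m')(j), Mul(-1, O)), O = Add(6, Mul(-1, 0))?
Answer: 90324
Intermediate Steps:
Function('m')(y) = Mul(Add(-5, y), Add(4, y))
O = 6 (O = Add(6, 0) = 6)
Function('v')(G, j) = Add(-26, Pow(j, 2), Mul(-1, j)) (Function('v')(G, j) = Add(Add(-20, Pow(j, 2), Mul(-1, j)), Mul(-1, 6)) = Add(Add(-20, Pow(j, 2), Mul(-1, j)), -6) = Add(-26, Pow(j, 2), Mul(-1, j)))
Mul(Function('v')(-3, 0), -3474) = Mul(Add(-26, Pow(0, 2), Mul(-1, 0)), -3474) = Mul(Add(-26, 0, 0), -3474) = Mul(-26, -3474) = 90324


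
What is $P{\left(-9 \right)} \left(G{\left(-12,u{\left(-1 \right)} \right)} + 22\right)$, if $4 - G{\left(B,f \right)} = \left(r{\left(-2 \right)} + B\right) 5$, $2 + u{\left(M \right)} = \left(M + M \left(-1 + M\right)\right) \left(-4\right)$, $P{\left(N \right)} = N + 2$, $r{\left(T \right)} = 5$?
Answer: $-427$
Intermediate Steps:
$P{\left(N \right)} = 2 + N$
$u{\left(M \right)} = -2 - 4 M - 4 M \left(-1 + M\right)$ ($u{\left(M \right)} = -2 + \left(M + M \left(-1 + M\right)\right) \left(-4\right) = -2 - \left(4 M + 4 M \left(-1 + M\right)\right) = -2 - 4 M - 4 M \left(-1 + M\right)$)
$G{\left(B,f \right)} = -21 - 5 B$ ($G{\left(B,f \right)} = 4 - \left(5 + B\right) 5 = 4 - \left(25 + 5 B\right) = -21 - 5 B$)
$P{\left(-9 \right)} \left(G{\left(-12,u{\left(-1 \right)} \right)} + 22\right) = \left(2 - 9\right) \left(\left(-21 - -60\right) + 22\right) = - 7 \left(\left(-21 + 60\right) + 22\right) = - 7 \left(39 + 22\right) = \left(-7\right) 61 = -427$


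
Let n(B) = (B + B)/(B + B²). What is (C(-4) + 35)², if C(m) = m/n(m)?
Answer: 1681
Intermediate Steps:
n(B) = 2*B/(B + B²) (n(B) = (2*B)/(B + B²) = 2*B/(B + B²))
C(m) = m*(½ + m/2) (C(m) = m/((2/(1 + m))) = m*(½ + m/2))
(C(-4) + 35)² = ((½)*(-4)*(1 - 4) + 35)² = ((½)*(-4)*(-3) + 35)² = (6 + 35)² = 41² = 1681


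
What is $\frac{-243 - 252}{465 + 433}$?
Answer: $- \frac{495}{898} \approx -0.55122$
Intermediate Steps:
$\frac{-243 - 252}{465 + 433} = - \frac{495}{898}$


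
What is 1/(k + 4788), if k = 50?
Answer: 1/4838 ≈ 0.00020670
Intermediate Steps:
1/(k + 4788) = 1/(50 + 4788) = 1/4838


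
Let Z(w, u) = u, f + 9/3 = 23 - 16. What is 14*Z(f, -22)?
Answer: -308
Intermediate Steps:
f = 4 (f = -3 + (23 - 16) = -3 + 7 = 4)
14*Z(f, -22) = 14*(-22) = -308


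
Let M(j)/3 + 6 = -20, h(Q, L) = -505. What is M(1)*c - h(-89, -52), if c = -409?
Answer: 32407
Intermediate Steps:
M(j) = -78 (M(j) = -18 + 3*(-20) = -18 - 60 = -78)
M(1)*c - h(-89, -52) = -78*(-409) - 1*(-505) = 31902 + 505 = 32407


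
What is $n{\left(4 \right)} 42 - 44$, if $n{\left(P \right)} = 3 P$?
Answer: $460$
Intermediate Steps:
$n{\left(4 \right)} 42 - 44 = 3 \cdot 4 \cdot 42 - 44 = 12 \cdot 42 - 44 = 504 - 44 = 460$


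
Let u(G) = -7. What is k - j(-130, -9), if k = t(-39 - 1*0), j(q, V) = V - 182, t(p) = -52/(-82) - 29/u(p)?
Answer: 56188/287 ≈ 195.78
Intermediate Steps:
t(p) = 1371/287 (t(p) = -52/(-82) - 29/(-7) = -52*(-1/82) - 29*(-⅐) = 26/41 + 29/7 = 1371/287)
j(q, V) = -182 + V
k = 1371/287 ≈ 4.7770
k - j(-130, -9) = 1371/287 - (-182 - 9) = 1371/287 - 1*(-191) = 1371/287 + 191 = 56188/287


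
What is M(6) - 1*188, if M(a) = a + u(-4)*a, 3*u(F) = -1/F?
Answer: -363/2 ≈ -181.50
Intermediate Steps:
u(F) = -1/(3*F) (u(F) = (-1/F)/3 = -1/(3*F))
M(a) = 13*a/12 (M(a) = a + (-⅓/(-4))*a = a + (-⅓*(-¼))*a = a + a/12 = 13*a/12)
M(6) - 1*188 = (13/12)*6 - 1*188 = 13/2 - 188 = -363/2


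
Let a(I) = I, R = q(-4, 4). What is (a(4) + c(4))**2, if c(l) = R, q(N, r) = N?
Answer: 0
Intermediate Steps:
R = -4
c(l) = -4
(a(4) + c(4))**2 = (4 - 4)**2 = 0**2 = 0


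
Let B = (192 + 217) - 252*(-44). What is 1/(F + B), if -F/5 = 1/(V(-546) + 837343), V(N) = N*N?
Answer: 1135459/13054372118 ≈ 8.6979e-5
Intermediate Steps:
V(N) = N**2
B = 11497 (B = 409 + 11088 = 11497)
F = -5/1135459 (F = -5/((-546)**2 + 837343) = -5/(298116 + 837343) = -5/1135459 ≈ -4.4035e-6)
1/(F + B) = 1/(-5/1135459 + 11497) = 1/(13054372118/1135459) = 1135459/13054372118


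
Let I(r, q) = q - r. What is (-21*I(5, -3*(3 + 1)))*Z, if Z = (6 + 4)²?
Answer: 35700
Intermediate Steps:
Z = 100 (Z = 10² = 100)
(-21*I(5, -3*(3 + 1)))*Z = -21*(-3*(3 + 1) - 1*5)*100 = -21*(-3*4 - 5)*100 = -21*(-12 - 5)*100 = -21*(-17)*100 = 357*100 = 35700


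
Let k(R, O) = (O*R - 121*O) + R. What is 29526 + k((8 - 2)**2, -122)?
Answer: 39932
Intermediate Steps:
k(R, O) = R - 121*O + O*R (k(R, O) = (-121*O + O*R) + R = R - 121*O + O*R)
29526 + k((8 - 2)**2, -122) = 29526 + ((8 - 2)**2 - 121*(-122) - 122*(8 - 2)**2) = 29526 + (6**2 + 14762 - 122*6**2) = 29526 + (36 + 14762 - 122*36) = 29526 + (36 + 14762 - 4392) = 29526 + 10406 = 39932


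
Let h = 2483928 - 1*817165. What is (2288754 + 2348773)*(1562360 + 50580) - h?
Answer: 7480051132617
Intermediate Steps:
h = 1666763 (h = 2483928 - 817165 = 1666763)
(2288754 + 2348773)*(1562360 + 50580) - h = (2288754 + 2348773)*(1562360 + 50580) - 1*1666763 = 4637527*1612940 - 1666763 = 7480052799380 - 1666763 = 7480051132617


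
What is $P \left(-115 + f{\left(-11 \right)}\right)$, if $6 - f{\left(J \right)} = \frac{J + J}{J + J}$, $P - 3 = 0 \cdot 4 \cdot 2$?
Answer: $-330$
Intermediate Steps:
$P = 3$ ($P = 3 + 0 \cdot 4 \cdot 2 = 3 + 0 \cdot 2 = 3 + 0 = 3$)
$f{\left(J \right)} = 5$ ($f{\left(J \right)} = 6 - \frac{J + J}{J + J} = 6 - \frac{2 J}{2 J} = 6 - 2 J \frac{1}{2 J} = 6 - 1 = 5$)
$P \left(-115 + f{\left(-11 \right)}\right) = 3 \left(-115 + 5\right) = 3 \left(-110\right) = -330$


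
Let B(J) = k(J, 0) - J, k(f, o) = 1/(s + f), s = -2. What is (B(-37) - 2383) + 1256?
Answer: -42511/39 ≈ -1090.0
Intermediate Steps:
k(f, o) = 1/(-2 + f)
B(J) = 1/(-2 + J) - J
(B(-37) - 2383) + 1256 = ((1 - 1*(-37)*(-2 - 37))/(-2 - 37) - 2383) + 1256 = ((1 - 1*(-37)*(-39))/(-39) - 2383) + 1256 = (-(1 - 1443)/39 - 2383) + 1256 = (-1/39*(-1442) - 2383) + 1256 = (1442/39 - 2383) + 1256 = -91495/39 + 1256 = -42511/39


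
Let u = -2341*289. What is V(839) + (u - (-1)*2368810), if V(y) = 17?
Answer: 1692278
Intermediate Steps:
u = -676549
V(839) + (u - (-1)*2368810) = 17 + (-676549 - (-1)*2368810) = 17 + (-676549 - 1*(-2368810)) = 17 + (-676549 + 2368810) = 17 + 1692261 = 1692278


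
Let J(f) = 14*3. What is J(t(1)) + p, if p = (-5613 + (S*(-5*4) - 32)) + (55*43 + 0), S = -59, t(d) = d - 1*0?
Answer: -2058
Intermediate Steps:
t(d) = d (t(d) = d + 0 = d)
J(f) = 42
p = -2100 (p = (-5613 + (-(-295)*4 - 32)) + (55*43 + 0) = (-5613 + (-59*(-20) - 32)) + (2365 + 0) = (-5613 + (1180 - 32)) + 2365 = (-5613 + 1148) + 2365 = -4465 + 2365 = -2100)
J(t(1)) + p = 42 - 2100 = -2058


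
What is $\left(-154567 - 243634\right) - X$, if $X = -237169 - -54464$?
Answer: $-215496$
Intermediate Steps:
$X = -182705$ ($X = -237169 + 54464 = -182705$)
$\left(-154567 - 243634\right) - X = \left(-154567 - 243634\right) - -182705 = -398201 + 182705 = -215496$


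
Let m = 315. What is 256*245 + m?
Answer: 63035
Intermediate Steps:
256*245 + m = 256*245 + 315 = 62720 + 315 = 63035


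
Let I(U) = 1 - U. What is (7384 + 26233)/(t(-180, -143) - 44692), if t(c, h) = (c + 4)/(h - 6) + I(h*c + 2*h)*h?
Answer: 5008933/535668139 ≈ 0.0093508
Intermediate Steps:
t(c, h) = h*(1 - 2*h - c*h) + (4 + c)/(-6 + h) (t(c, h) = (c + 4)/(h - 6) + (1 - (h*c + 2*h))*h = (4 + c)/(-6 + h) + (1 - (c*h + 2*h))*h = (4 + c)/(-6 + h) + (1 - (2*h + c*h))*h = (4 + c)/(-6 + h) + (1 + (-2*h - c*h))*h = (4 + c)/(-6 + h) + (1 - 2*h - c*h)*h = (4 + c)/(-6 + h) + h*(1 - 2*h - c*h) = h*(1 - 2*h - c*h) + (4 + c)/(-6 + h))
(7384 + 26233)/(t(-180, -143) - 44692) = (7384 + 26233)/((4 - 180 + (-143)²*(1 - 1*(-143)*(2 - 180)) + 6*(-143)*(-1 - 143*(2 - 180)))/(-6 - 143) - 44692) = 33617/((4 - 180 + 20449*(1 - 1*(-143)*(-178)) + 6*(-143)*(-1 - 143*(-178)))/(-149) - 44692) = 33617/(-(4 - 180 + 20449*(1 - 25454) + 6*(-143)*(-1 + 25454))/149 - 44692) = 33617/(-(4 - 180 + 20449*(-25453) + 6*(-143)*25453)/149 - 44692) = 33617/(-(4 - 180 - 520488397 - 21838674)/149 - 44692) = 33617/(-1/149*(-542327247) - 44692) = 33617/(542327247/149 - 44692) = 33617/(535668139/149) = 33617*(149/535668139) = 5008933/535668139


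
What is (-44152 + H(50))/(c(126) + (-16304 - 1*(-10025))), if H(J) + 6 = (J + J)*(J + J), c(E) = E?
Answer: 11386/2051 ≈ 5.5514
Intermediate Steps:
H(J) = -6 + 4*J**2 (H(J) = -6 + (J + J)*(J + J) = -6 + (2*J)*(2*J) = -6 + 4*J**2)
(-44152 + H(50))/(c(126) + (-16304 - 1*(-10025))) = (-44152 + (-6 + 4*50**2))/(126 + (-16304 - 1*(-10025))) = (-44152 + (-6 + 4*2500))/(126 + (-16304 + 10025)) = (-44152 + (-6 + 10000))/(126 - 6279) = (-44152 + 9994)/(-6153) = -34158*(-1/6153) = 11386/2051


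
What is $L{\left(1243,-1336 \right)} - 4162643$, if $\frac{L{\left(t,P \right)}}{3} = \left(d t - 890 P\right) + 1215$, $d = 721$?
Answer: $2096731$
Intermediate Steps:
$L{\left(t,P \right)} = 3645 - 2670 P + 2163 t$ ($L{\left(t,P \right)} = 3 \left(\left(721 t - 890 P\right) + 1215\right) = 3 \left(\left(- 890 P + 721 t\right) + 1215\right) = 3 \left(1215 - 890 P + 721 t\right) = 3645 - 2670 P + 2163 t$)
$L{\left(1243,-1336 \right)} - 4162643 = \left(3645 - -3567120 + 2163 \cdot 1243\right) - 4162643 = \left(3645 + 3567120 + 2688609\right) - 4162643 = 6259374 - 4162643 = 2096731$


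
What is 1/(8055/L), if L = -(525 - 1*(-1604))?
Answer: -2129/8055 ≈ -0.26431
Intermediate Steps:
L = -2129 (L = -(525 + 1604) = -1*2129 = -2129)
1/(8055/L) = 1/(8055/(-2129)) = 1/(8055*(-1/2129)) = 1/(-8055/2129) = -2129/8055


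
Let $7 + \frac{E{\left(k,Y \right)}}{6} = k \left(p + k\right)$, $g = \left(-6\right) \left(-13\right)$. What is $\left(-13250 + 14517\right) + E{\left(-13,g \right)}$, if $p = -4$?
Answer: $2551$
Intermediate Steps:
$g = 78$
$E{\left(k,Y \right)} = -42 + 6 k \left(-4 + k\right)$
$\left(-13250 + 14517\right) + E{\left(-13,g \right)} = \left(-13250 + 14517\right) - \left(-270 - 1014\right) = 1267 + \left(-42 + 312 + 6 \cdot 169\right) = 1267 + \left(-42 + 312 + 1014\right) = 1267 + 1284 = 2551$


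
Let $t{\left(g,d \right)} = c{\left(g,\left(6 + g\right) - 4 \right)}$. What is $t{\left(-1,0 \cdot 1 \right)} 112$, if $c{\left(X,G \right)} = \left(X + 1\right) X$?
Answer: $0$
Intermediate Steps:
$c{\left(X,G \right)} = X \left(1 + X\right)$ ($c{\left(X,G \right)} = \left(1 + X\right) X = X \left(1 + X\right)$)
$t{\left(g,d \right)} = g \left(1 + g\right)$
$t{\left(-1,0 \cdot 1 \right)} 112 = - (1 - 1) 112 = \left(-1\right) 0 \cdot 112 = 0 \cdot 112 = 0$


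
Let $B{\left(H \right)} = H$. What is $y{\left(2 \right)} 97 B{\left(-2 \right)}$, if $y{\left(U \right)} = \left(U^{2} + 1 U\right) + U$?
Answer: $-1552$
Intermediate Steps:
$y{\left(U \right)} = U^{2} + 2 U$ ($y{\left(U \right)} = \left(U^{2} + U\right) + U = \left(U + U^{2}\right) + U = U^{2} + 2 U$)
$y{\left(2 \right)} 97 B{\left(-2 \right)} = 2 \left(2 + 2\right) 97 \left(-2\right) = 2 \cdot 4 \cdot 97 \left(-2\right) = 8 \cdot 97 \left(-2\right) = 776 \left(-2\right) = -1552$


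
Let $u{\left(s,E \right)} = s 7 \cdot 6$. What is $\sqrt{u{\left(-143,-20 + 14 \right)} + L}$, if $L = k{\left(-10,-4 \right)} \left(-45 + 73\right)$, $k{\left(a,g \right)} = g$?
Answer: $i \sqrt{6118} \approx 78.218 i$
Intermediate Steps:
$L = -112$ ($L = - 4 \left(-45 + 73\right) = \left(-4\right) 28 = -112$)
$u{\left(s,E \right)} = 42 s$ ($u{\left(s,E \right)} = 7 s 6 = 42 s$)
$\sqrt{u{\left(-143,-20 + 14 \right)} + L} = \sqrt{42 \left(-143\right) - 112} = \sqrt{-6006 - 112} = \sqrt{-6118} = i \sqrt{6118}$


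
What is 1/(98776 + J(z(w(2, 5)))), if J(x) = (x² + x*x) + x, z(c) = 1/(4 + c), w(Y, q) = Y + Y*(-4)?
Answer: 1/98776 ≈ 1.0124e-5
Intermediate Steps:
w(Y, q) = -3*Y (w(Y, q) = Y - 4*Y = -3*Y)
J(x) = x + 2*x² (J(x) = (x² + x²) + x = 2*x² + x = x + 2*x²)
1/(98776 + J(z(w(2, 5)))) = 1/(98776 + (1 + 2/(4 - 3*2))/(4 - 3*2)) = 1/(98776 + (1 + 2/(4 - 6))/(4 - 6)) = 1/(98776 + (1 + 2/(-2))/(-2)) = 1/(98776 - (1 + 2*(-½))/2) = 1/(98776 - (1 - 1)/2) = 1/(98776 - ½*0) = 1/(98776 + 0) = 1/98776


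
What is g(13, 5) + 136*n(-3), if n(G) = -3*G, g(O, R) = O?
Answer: 1237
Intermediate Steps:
g(13, 5) + 136*n(-3) = 13 + 136*(-3*(-3)) = 13 + 136*9 = 13 + 1224 = 1237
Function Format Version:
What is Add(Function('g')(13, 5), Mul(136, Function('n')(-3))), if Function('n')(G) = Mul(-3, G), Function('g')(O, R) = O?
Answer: 1237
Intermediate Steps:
Add(Function('g')(13, 5), Mul(136, Function('n')(-3))) = Add(13, Mul(136, Mul(-3, -3))) = Add(13, Mul(136, 9)) = Add(13, 1224) = 1237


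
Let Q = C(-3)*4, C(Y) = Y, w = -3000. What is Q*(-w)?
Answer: -36000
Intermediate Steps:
Q = -12 (Q = -3*4 = -12)
Q*(-w) = -(-12)*(-3000) = -12*3000 = -36000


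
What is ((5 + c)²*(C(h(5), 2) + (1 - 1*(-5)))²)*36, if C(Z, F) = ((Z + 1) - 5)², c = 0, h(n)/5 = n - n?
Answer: 435600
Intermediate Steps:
h(n) = 0 (h(n) = 5*(n - n) = 5*0 = 0)
C(Z, F) = (-4 + Z)² (C(Z, F) = ((1 + Z) - 5)² = (-4 + Z)²)
((5 + c)²*(C(h(5), 2) + (1 - 1*(-5)))²)*36 = ((5 + 0)²*((-4 + 0)² + (1 - 1*(-5)))²)*36 = (5²*((-4)² + (1 + 5))²)*36 = (25*(16 + 6)²)*36 = (25*22²)*36 = (25*484)*36 = 12100*36 = 435600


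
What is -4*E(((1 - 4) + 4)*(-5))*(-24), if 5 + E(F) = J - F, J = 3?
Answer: 288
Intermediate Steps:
E(F) = -2 - F (E(F) = -5 + (3 - F) = -2 - F)
-4*E(((1 - 4) + 4)*(-5))*(-24) = -4*(-2 - ((1 - 4) + 4)*(-5))*(-24) = -4*(-2 - (-3 + 4)*(-5))*(-24) = -4*(-2 - (-5))*(-24) = -4*(-2 - 1*(-5))*(-24) = -4*(-2 + 5)*(-24) = -4*3*(-24) = -12*(-24) = 288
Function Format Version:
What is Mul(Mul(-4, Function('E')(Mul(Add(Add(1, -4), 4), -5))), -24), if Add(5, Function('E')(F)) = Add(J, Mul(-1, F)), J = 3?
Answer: 288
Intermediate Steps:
Function('E')(F) = Add(-2, Mul(-1, F)) (Function('E')(F) = Add(-5, Add(3, Mul(-1, F))) = Add(-2, Mul(-1, F)))
Mul(Mul(-4, Function('E')(Mul(Add(Add(1, -4), 4), -5))), -24) = Mul(Mul(-4, Add(-2, Mul(-1, Mul(Add(Add(1, -4), 4), -5)))), -24) = Mul(Mul(-4, Add(-2, Mul(-1, Mul(Add(-3, 4), -5)))), -24) = Mul(Mul(-4, Add(-2, Mul(-1, Mul(1, -5)))), -24) = Mul(Mul(-4, Add(-2, Mul(-1, -5))), -24) = Mul(Mul(-4, Add(-2, 5)), -24) = Mul(Mul(-4, 3), -24) = Mul(-12, -24) = 288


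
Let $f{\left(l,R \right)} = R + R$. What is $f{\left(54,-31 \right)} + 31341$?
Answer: $31279$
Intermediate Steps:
$f{\left(l,R \right)} = 2 R$
$f{\left(54,-31 \right)} + 31341 = 2 \left(-31\right) + 31341 = -62 + 31341 = 31279$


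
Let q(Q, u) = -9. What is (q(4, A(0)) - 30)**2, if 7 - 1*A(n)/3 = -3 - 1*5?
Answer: 1521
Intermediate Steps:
A(n) = 45 (A(n) = 21 - 3*(-3 - 1*5) = 21 - 3*(-3 - 5) = 21 - 3*(-8) = 21 + 24 = 45)
(q(4, A(0)) - 30)**2 = (-9 - 30)**2 = (-39)**2 = 1521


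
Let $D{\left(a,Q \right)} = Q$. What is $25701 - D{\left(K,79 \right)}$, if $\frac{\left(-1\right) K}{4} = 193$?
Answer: $25622$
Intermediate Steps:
$K = -772$ ($K = \left(-4\right) 193 = -772$)
$25701 - D{\left(K,79 \right)} = 25701 - 79 = 25622$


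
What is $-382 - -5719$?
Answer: $5337$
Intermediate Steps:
$-382 - -5719 = -382 + 5719 = 5337$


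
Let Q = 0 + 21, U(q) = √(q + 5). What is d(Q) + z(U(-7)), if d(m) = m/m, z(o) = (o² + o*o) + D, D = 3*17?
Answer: 48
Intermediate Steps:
D = 51
U(q) = √(5 + q)
z(o) = 51 + 2*o² (z(o) = (o² + o*o) + 51 = (o² + o²) + 51 = 2*o² + 51 = 51 + 2*o²)
Q = 21
d(m) = 1
d(Q) + z(U(-7)) = 1 + (51 + 2*(√(5 - 7))²) = 1 + (51 + 2*(√(-2))²) = 1 + (51 + 2*(I*√2)²) = 1 + (51 + 2*(-2)) = 1 + (51 - 4) = 1 + 47 = 48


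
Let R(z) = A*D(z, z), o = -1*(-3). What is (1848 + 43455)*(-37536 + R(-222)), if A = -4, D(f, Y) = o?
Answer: -1701037044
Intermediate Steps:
o = 3
D(f, Y) = 3
R(z) = -12 (R(z) = -4*3 = -12)
(1848 + 43455)*(-37536 + R(-222)) = (1848 + 43455)*(-37536 - 12) = 45303*(-37548) = -1701037044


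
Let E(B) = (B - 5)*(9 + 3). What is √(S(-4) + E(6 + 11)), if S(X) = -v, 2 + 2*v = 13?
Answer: √554/2 ≈ 11.769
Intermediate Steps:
v = 11/2 (v = -1 + (½)*13 = -1 + 13/2 = 11/2 ≈ 5.5000)
S(X) = -11/2 (S(X) = -1*11/2 = -11/2)
E(B) = -60 + 12*B (E(B) = (-5 + B)*12 = -60 + 12*B)
√(S(-4) + E(6 + 11)) = √(-11/2 + (-60 + 12*(6 + 11))) = √(-11/2 + (-60 + 12*17)) = √(-11/2 + (-60 + 204)) = √(-11/2 + 144) = √(277/2) = √554/2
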